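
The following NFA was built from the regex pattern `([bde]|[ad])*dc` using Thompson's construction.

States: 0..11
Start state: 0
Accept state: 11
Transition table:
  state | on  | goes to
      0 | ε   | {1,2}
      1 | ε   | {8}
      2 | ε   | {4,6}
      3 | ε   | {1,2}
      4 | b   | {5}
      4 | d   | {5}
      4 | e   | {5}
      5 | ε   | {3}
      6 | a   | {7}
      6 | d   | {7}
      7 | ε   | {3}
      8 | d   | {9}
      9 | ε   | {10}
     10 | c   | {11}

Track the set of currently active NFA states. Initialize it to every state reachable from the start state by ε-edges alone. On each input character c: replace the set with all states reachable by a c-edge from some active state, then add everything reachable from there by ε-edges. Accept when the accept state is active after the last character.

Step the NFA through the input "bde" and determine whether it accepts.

Answer: REJECT

Steps:
initial (ε-close {0}): {0,1,2,4,6,8}
'b' @ 1: {1,2,3,4,5,6,8}
'd' @ 2: {1,2,3,4,5,6,7,8,9,10}
'e' @ 3: {1,2,3,4,5,6,8}
final: {1,2,3,4,5,6,8}; accept 11 not in set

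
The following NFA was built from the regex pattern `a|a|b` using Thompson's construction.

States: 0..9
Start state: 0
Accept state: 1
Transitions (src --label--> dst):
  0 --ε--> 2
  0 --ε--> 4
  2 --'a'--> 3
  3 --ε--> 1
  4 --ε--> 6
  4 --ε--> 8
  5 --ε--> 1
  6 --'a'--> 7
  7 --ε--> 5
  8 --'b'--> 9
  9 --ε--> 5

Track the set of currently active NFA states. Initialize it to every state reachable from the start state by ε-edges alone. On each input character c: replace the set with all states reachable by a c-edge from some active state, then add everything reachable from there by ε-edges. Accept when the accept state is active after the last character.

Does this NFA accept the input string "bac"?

initial (ε-close {0}): {0,2,4,6,8}
'b' @ 1: {1,5,9}  ✓accept
'a' @ 2: {}  — state set empty
rest 'c' ignored (set empty)
end set {} — state 1 not in

Answer: REJECT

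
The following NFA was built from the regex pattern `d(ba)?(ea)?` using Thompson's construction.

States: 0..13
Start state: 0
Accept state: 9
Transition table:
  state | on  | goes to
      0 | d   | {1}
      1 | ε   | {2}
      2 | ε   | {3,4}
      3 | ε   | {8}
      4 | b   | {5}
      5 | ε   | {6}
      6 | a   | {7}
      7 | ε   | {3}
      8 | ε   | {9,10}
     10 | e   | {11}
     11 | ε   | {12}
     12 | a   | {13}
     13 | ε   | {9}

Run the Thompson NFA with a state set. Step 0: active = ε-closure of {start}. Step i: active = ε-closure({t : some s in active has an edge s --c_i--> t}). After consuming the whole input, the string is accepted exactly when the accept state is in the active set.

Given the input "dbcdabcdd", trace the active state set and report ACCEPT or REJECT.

S₀ = ε-closure({0}) = {0}
'd' @ 1: {1,2,3,4,8,9,10}  [accepting]
'b' @ 2: {5,6}
'c' @ 3: {}  — state set empty
rest 'dabcdd' ignored (set empty)
after full input: {}  (accept=9 not in)

Answer: REJECT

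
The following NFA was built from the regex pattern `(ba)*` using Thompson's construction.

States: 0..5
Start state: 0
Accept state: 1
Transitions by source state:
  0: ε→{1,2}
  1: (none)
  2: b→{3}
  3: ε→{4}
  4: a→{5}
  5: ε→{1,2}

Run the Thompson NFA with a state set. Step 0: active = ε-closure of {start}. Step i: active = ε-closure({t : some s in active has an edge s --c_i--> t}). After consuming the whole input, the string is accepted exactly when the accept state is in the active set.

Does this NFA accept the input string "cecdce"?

Answer: REJECT

Steps:
initial (ε-close {0}): {0,1,2}
'c' @ 1: {}  — dead — no transitions
rest 'ecdce' ignored (set empty)
end set {} — state 1 not in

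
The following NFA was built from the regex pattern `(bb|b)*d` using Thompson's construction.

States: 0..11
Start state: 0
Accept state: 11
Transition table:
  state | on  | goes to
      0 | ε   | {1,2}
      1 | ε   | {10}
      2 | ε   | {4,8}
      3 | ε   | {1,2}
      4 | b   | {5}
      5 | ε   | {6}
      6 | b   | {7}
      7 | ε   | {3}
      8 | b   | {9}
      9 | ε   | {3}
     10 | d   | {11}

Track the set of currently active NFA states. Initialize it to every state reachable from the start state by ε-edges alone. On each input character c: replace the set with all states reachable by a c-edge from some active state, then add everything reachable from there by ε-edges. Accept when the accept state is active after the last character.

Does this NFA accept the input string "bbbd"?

S₀ = ε-closure({0}) = {0,1,2,4,8,10}
'b' @ 1: {1,2,3,4,5,6,8,9,10}
'b' @ 2: {1,2,3,4,5,6,7,8,9,10}
'b' @ 3: {1,2,3,4,5,6,7,8,9,10}
'd' @ 4: {11}  ✓accept
after full input: {11}  (accept=11 in)

Answer: ACCEPT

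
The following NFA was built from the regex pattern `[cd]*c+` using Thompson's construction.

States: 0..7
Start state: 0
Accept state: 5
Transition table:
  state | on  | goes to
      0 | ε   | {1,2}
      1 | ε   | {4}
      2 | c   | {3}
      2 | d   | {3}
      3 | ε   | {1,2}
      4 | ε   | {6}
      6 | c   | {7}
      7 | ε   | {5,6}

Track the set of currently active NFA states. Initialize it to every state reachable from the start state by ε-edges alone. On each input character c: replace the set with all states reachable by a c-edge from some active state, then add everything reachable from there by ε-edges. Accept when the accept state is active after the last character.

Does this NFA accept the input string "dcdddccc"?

Answer: ACCEPT

Steps:
S₀ = ε-closure({0}) = {0,1,2,4,6}
'd' @ 1: {1,2,3,4,6}
'c' @ 2: {1,2,3,4,5,6,7}  [accepting]
'd' @ 3: {1,2,3,4,6}
'd' @ 4: {1,2,3,4,6}
'd' @ 5: {1,2,3,4,6}
'c' @ 6: {1,2,3,4,5,6,7}  [accepting]
'c' @ 7: {1,2,3,4,5,6,7}  [accepting]
'c' @ 8: {1,2,3,4,5,6,7}  [accepting]
end set {1,2,3,4,5,6,7} — state 5 in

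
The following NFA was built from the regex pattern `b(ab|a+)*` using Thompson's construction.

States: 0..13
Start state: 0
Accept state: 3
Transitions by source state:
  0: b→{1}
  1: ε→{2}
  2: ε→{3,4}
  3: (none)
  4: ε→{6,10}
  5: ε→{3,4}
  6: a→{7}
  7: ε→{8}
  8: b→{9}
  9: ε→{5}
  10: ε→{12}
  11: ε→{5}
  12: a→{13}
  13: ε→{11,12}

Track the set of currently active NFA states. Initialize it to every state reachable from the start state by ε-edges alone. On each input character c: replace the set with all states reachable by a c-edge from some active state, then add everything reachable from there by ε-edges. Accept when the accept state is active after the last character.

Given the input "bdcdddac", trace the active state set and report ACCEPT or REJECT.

Answer: REJECT

Trace:
initial (ε-close {0}): {0}
'b' @ 1: {1,2,3,4,6,10,12}  (accept∈set)
'd' @ 2: {}  — no active states
rest 'cdddac' ignored (set empty)
end set {} — state 3 not in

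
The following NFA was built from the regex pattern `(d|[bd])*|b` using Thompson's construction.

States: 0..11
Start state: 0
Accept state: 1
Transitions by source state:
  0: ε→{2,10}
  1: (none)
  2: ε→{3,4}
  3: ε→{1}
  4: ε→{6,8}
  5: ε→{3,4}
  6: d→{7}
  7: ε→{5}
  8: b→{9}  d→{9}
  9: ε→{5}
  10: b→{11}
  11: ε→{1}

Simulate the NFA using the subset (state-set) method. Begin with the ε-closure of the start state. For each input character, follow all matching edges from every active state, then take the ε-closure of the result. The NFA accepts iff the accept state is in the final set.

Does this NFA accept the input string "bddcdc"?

Answer: REJECT

Derivation:
initial (ε-close {0}): {0,1,2,3,4,6,8,10}
'b' @ 1: {1,3,4,5,6,8,9,11}  ✓accept
'd' @ 2: {1,3,4,5,6,7,8,9}  ✓accept
'd' @ 3: {1,3,4,5,6,7,8,9}  ✓accept
'c' @ 4: {}  — no active states
rest 'dc' ignored (set empty)
final: {}; accept 1 not in set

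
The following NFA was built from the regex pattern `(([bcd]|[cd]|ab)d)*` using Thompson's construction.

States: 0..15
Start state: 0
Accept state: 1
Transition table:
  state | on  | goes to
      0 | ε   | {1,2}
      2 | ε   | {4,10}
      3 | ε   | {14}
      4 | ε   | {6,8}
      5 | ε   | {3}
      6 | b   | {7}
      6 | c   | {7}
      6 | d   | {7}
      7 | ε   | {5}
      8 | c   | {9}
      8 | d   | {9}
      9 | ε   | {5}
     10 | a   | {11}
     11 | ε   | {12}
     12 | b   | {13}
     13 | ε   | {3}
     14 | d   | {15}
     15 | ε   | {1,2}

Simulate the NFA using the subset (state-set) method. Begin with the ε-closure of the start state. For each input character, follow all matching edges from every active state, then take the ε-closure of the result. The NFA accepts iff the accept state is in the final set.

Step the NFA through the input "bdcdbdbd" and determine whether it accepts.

S₀ = ε-closure({0}) = {0,1,2,4,6,8,10}
'b' @ 1: {3,5,7,14}
'd' @ 2: {1,2,4,6,8,10,15}  ✓accept
'c' @ 3: {3,5,7,9,14}
'd' @ 4: {1,2,4,6,8,10,15}  ✓accept
'b' @ 5: {3,5,7,14}
'd' @ 6: {1,2,4,6,8,10,15}  ✓accept
'b' @ 7: {3,5,7,14}
'd' @ 8: {1,2,4,6,8,10,15}  ✓accept
after full input: {1,2,4,6,8,10,15}  (accept=1 in)

Answer: ACCEPT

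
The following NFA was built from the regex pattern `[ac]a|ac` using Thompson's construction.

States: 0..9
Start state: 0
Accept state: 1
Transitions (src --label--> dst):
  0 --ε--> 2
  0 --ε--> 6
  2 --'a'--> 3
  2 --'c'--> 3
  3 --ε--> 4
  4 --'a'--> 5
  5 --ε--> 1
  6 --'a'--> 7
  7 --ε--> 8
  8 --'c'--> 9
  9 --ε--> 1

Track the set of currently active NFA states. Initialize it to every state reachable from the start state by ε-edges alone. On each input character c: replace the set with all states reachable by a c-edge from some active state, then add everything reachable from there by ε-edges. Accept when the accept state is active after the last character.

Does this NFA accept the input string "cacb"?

Answer: REJECT

Steps:
initial (ε-close {0}): {0,2,6}
'c' @ 1: {3,4}
'a' @ 2: {1,5}  ✓accept
'c' @ 3: {}  — state set empty
rest 'b' ignored (set empty)
final: {}; accept 1 not in set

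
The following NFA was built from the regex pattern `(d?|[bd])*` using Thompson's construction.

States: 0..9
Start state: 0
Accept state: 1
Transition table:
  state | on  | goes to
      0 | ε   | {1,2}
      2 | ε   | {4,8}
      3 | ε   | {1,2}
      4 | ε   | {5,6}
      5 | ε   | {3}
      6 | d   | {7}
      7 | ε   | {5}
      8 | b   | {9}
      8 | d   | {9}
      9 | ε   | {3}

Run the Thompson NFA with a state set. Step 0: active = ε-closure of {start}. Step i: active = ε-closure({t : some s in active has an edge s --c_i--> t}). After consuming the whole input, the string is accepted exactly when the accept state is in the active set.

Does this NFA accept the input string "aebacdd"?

Answer: REJECT

Trace:
start: ε-closure({0}) = {0,1,2,3,4,5,6,8}
'a' @ 1: {}  — no active states
rest 'ebacdd' ignored (set empty)
final: {}; accept 1 not in set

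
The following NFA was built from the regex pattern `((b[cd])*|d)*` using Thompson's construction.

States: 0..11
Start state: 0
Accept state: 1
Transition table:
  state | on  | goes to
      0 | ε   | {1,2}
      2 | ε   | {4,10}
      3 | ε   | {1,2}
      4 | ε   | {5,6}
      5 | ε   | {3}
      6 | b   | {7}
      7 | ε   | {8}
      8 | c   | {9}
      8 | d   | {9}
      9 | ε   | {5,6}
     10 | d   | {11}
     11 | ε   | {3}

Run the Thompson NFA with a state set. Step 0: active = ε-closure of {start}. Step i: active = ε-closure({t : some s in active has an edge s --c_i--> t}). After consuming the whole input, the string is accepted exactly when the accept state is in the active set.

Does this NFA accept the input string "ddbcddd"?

start: ε-closure({0}) = {0,1,2,3,4,5,6,10}
'd' @ 1: {1,2,3,4,5,6,10,11}  [accepting]
'd' @ 2: {1,2,3,4,5,6,10,11}  [accepting]
'b' @ 3: {7,8}
'c' @ 4: {1,2,3,4,5,6,9,10}  [accepting]
'd' @ 5: {1,2,3,4,5,6,10,11}  [accepting]
'd' @ 6: {1,2,3,4,5,6,10,11}  [accepting]
'd' @ 7: {1,2,3,4,5,6,10,11}  [accepting]
after full input: {1,2,3,4,5,6,10,11}  (accept=1 in)

Answer: ACCEPT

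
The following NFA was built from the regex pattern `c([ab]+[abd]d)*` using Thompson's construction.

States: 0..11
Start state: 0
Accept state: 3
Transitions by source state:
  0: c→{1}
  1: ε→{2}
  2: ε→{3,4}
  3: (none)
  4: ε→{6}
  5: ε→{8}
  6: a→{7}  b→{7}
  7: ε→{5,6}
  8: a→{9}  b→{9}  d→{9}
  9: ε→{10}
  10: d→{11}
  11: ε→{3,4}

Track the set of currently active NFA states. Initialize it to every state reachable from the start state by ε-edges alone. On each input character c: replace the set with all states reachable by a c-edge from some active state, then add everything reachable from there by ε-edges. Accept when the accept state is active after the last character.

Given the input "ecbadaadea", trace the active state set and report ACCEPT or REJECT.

start: ε-closure({0}) = {0}
'e' @ 1: {}  — no active states
rest 'cbadaadea' ignored (set empty)
final: {}; accept 3 not in set

Answer: REJECT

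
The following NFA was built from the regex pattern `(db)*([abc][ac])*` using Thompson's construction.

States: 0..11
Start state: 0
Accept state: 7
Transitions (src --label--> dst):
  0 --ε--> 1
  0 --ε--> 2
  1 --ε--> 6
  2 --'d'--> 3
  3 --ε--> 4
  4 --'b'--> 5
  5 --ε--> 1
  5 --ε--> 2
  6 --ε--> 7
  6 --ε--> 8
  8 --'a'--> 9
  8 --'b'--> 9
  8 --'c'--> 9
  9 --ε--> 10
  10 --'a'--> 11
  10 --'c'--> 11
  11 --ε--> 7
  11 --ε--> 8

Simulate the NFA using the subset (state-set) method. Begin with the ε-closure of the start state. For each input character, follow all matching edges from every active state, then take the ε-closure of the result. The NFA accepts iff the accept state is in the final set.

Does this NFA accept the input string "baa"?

Answer: REJECT

Trace:
initial (ε-close {0}): {0,1,2,6,7,8}
'b' @ 1: {9,10}
'a' @ 2: {7,8,11}  [accepting]
'a' @ 3: {9,10}
end set {9,10} — state 7 not in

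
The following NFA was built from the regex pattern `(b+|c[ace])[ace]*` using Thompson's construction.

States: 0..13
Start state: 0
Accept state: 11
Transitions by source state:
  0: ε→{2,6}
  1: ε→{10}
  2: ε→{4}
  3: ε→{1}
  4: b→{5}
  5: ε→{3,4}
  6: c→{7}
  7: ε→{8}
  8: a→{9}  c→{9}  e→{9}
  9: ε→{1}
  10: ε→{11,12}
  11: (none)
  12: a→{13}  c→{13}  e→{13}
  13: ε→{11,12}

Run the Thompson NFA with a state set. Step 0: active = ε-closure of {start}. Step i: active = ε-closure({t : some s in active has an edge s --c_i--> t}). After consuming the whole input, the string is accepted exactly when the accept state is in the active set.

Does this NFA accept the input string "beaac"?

Answer: ACCEPT

Derivation:
S₀ = ε-closure({0}) = {0,2,4,6}
'b' @ 1: {1,3,4,5,10,11,12}  (accept∈set)
'e' @ 2: {11,12,13}  (accept∈set)
'a' @ 3: {11,12,13}  (accept∈set)
'a' @ 4: {11,12,13}  (accept∈set)
'c' @ 5: {11,12,13}  (accept∈set)
final: {11,12,13}; accept 11 in set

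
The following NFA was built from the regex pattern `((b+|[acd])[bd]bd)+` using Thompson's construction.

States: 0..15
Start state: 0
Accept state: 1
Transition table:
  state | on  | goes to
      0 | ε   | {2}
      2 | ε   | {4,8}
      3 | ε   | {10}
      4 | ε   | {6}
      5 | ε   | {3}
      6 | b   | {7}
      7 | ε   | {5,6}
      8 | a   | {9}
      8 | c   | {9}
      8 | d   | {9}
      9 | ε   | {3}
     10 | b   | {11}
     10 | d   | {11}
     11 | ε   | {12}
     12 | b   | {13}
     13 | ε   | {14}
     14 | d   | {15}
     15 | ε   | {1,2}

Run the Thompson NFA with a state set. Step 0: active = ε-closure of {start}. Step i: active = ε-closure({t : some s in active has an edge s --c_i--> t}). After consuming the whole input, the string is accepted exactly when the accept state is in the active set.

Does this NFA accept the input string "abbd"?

start: ε-closure({0}) = {0,2,4,6,8}
'a' @ 1: {3,9,10}
'b' @ 2: {11,12}
'b' @ 3: {13,14}
'd' @ 4: {1,2,4,6,8,15}  ✓accept
final: {1,2,4,6,8,15}; accept 1 in set

Answer: ACCEPT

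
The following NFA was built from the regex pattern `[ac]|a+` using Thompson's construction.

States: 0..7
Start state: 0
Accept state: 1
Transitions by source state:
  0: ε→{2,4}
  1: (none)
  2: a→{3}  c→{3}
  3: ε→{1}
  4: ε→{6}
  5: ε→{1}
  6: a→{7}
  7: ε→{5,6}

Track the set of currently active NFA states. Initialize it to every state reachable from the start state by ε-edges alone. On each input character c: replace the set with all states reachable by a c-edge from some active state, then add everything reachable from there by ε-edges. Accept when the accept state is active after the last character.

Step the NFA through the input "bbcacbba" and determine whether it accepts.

Answer: REJECT

Trace:
S₀ = ε-closure({0}) = {0,2,4,6}
'b' @ 1: {}  — dead — no transitions
rest 'bcacbba' ignored (set empty)
end set {} — state 1 not in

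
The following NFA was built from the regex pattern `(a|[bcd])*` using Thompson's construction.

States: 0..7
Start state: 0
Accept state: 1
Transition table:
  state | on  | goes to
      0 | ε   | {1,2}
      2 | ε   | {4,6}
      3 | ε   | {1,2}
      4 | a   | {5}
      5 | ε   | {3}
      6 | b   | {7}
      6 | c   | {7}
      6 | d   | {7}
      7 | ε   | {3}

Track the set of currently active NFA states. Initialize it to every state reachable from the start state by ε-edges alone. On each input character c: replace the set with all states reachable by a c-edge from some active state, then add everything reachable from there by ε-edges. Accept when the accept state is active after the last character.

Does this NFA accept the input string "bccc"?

start: ε-closure({0}) = {0,1,2,4,6}
'b' @ 1: {1,2,3,4,6,7}  ✓accept
'c' @ 2: {1,2,3,4,6,7}  ✓accept
'c' @ 3: {1,2,3,4,6,7}  ✓accept
'c' @ 4: {1,2,3,4,6,7}  ✓accept
end set {1,2,3,4,6,7} — state 1 in

Answer: ACCEPT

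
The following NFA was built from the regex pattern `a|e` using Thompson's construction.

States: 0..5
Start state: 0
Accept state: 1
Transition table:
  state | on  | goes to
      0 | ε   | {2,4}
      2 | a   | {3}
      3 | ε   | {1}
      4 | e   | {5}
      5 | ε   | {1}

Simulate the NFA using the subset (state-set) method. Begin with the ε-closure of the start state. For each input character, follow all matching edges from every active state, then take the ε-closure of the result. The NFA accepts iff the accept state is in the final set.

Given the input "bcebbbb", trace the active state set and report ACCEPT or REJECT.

Answer: REJECT

Derivation:
S₀ = ε-closure({0}) = {0,2,4}
'b' @ 1: {}  — dead — no transitions
rest 'cebbbb' ignored (set empty)
end set {} — state 1 not in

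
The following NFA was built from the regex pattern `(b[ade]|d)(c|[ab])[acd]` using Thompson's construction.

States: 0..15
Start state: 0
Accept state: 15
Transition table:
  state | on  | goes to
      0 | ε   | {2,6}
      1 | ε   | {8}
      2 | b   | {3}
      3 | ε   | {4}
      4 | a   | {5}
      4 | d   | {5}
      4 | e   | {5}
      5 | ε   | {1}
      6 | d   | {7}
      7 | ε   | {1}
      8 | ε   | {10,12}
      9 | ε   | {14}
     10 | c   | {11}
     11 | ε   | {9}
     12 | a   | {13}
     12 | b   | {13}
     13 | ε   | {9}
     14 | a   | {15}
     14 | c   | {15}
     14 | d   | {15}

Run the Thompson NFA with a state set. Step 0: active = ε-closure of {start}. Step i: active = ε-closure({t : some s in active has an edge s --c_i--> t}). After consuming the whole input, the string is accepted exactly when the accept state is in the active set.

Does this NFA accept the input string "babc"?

initial (ε-close {0}): {0,2,6}
'b' @ 1: {3,4}
'a' @ 2: {1,5,8,10,12}
'b' @ 3: {9,13,14}
'c' @ 4: {15}  [accepting]
end set {15} — state 15 in

Answer: ACCEPT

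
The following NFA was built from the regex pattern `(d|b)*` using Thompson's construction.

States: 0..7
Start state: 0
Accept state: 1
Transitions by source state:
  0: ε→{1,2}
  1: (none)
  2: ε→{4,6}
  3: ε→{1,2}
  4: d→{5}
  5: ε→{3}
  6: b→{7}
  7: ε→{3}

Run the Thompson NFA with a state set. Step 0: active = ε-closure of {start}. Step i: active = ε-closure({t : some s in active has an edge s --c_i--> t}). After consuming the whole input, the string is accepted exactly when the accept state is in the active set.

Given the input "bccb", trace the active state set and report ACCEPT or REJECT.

Answer: REJECT

Derivation:
S₀ = ε-closure({0}) = {0,1,2,4,6}
'b' @ 1: {1,2,3,4,6,7}  ✓accept
'c' @ 2: {}  — no active states
rest 'cb' ignored (set empty)
after full input: {}  (accept=1 not in)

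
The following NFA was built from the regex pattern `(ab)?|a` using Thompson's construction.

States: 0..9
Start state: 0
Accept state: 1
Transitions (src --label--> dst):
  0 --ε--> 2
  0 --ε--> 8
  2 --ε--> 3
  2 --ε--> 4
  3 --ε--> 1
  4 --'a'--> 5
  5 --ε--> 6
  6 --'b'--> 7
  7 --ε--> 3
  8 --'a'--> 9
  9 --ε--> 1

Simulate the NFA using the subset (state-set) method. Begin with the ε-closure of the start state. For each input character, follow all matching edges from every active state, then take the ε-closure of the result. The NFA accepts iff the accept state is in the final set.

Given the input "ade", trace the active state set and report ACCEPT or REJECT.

start: ε-closure({0}) = {0,1,2,3,4,8}
'a' @ 1: {1,5,6,9}  (accept∈set)
'd' @ 2: {}  — state set empty
rest 'e' ignored (set empty)
final: {}; accept 1 not in set

Answer: REJECT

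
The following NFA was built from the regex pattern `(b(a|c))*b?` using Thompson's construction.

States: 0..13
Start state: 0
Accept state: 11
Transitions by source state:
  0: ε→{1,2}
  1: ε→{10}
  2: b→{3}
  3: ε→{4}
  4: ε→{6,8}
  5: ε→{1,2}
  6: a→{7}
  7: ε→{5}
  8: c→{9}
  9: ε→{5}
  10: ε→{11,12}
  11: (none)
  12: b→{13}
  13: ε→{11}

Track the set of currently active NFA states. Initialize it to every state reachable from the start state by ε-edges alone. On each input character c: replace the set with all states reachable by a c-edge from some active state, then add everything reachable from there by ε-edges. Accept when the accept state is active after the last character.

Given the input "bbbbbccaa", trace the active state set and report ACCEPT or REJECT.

Answer: REJECT

Trace:
start: ε-closure({0}) = {0,1,2,10,11,12}
'b' @ 1: {3,4,6,8,11,13}  [accepting]
'b' @ 2: {}  — no active states
rest 'bbbccaa' ignored (set empty)
final: {}; accept 11 not in set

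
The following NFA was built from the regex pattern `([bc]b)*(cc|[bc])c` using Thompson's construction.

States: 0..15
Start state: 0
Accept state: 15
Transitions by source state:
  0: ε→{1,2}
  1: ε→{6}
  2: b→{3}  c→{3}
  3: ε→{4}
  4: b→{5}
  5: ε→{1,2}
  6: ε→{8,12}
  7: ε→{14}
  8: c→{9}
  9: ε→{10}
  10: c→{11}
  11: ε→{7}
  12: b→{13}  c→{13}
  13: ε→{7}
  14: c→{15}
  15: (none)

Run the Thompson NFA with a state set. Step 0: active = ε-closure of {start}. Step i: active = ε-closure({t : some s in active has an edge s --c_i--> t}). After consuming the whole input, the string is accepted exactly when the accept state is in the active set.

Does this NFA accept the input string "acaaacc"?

initial (ε-close {0}): {0,1,2,6,8,12}
'a' @ 1: {}  — no active states
rest 'caaacc' ignored (set empty)
end set {} — state 15 not in

Answer: REJECT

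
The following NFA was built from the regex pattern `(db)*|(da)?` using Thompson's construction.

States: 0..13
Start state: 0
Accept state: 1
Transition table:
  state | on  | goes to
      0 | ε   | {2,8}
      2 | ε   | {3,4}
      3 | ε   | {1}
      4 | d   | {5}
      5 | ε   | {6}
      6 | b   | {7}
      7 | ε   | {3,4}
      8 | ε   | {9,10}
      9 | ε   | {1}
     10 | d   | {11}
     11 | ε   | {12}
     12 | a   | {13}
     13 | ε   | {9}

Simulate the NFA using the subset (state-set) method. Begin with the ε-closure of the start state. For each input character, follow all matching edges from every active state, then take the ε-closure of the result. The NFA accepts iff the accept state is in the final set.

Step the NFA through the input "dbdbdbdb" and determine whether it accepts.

Answer: ACCEPT

Derivation:
initial (ε-close {0}): {0,1,2,3,4,8,9,10}
'd' @ 1: {5,6,11,12}
'b' @ 2: {1,3,4,7}  ✓accept
'd' @ 3: {5,6}
'b' @ 4: {1,3,4,7}  ✓accept
'd' @ 5: {5,6}
'b' @ 6: {1,3,4,7}  ✓accept
'd' @ 7: {5,6}
'b' @ 8: {1,3,4,7}  ✓accept
final: {1,3,4,7}; accept 1 in set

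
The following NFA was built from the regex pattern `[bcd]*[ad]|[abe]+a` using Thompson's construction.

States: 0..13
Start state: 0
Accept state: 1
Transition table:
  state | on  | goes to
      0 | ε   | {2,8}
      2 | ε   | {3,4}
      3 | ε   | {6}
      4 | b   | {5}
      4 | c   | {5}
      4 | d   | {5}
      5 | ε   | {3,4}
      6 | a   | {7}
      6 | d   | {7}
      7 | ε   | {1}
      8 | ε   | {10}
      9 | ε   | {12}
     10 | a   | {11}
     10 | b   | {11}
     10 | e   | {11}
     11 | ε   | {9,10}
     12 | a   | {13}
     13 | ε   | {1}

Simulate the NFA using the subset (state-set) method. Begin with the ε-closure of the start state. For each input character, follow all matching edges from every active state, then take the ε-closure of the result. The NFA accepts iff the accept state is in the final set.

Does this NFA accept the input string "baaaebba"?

Answer: ACCEPT

Trace:
start: ε-closure({0}) = {0,2,3,4,6,8,10}
'b' @ 1: {3,4,5,6,9,10,11,12}
'a' @ 2: {1,7,9,10,11,12,13}  (accept∈set)
'a' @ 3: {1,9,10,11,12,13}  (accept∈set)
'a' @ 4: {1,9,10,11,12,13}  (accept∈set)
'e' @ 5: {9,10,11,12}
'b' @ 6: {9,10,11,12}
'b' @ 7: {9,10,11,12}
'a' @ 8: {1,9,10,11,12,13}  (accept∈set)
after full input: {1,9,10,11,12,13}  (accept=1 in)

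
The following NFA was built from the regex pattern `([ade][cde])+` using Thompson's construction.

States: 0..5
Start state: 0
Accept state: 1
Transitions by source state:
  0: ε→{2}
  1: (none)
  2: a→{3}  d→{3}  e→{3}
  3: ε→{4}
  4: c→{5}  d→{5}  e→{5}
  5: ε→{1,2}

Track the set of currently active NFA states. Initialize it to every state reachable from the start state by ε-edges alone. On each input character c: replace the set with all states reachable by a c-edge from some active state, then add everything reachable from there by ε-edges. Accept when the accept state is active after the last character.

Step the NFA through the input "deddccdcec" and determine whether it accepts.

Answer: REJECT

Steps:
initial (ε-close {0}): {0,2}
'd' @ 1: {3,4}
'e' @ 2: {1,2,5}  (accept∈set)
'd' @ 3: {3,4}
'd' @ 4: {1,2,5}  (accept∈set)
'c' @ 5: {}  — no active states
rest 'cdcec' ignored (set empty)
end set {} — state 1 not in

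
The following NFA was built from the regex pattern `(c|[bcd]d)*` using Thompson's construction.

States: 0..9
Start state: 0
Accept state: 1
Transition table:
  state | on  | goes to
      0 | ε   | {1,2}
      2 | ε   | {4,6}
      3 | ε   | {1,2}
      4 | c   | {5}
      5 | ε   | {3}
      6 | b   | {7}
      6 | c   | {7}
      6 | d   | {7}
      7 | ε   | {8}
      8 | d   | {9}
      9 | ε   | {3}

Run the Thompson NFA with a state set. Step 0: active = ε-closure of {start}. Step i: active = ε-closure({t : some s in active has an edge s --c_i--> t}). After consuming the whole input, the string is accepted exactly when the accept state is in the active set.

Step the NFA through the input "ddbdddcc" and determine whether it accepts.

initial (ε-close {0}): {0,1,2,4,6}
'd' @ 1: {7,8}
'd' @ 2: {1,2,3,4,6,9}  [accepting]
'b' @ 3: {7,8}
'd' @ 4: {1,2,3,4,6,9}  [accepting]
'd' @ 5: {7,8}
'd' @ 6: {1,2,3,4,6,9}  [accepting]
'c' @ 7: {1,2,3,4,5,6,7,8}  [accepting]
'c' @ 8: {1,2,3,4,5,6,7,8}  [accepting]
final: {1,2,3,4,5,6,7,8}; accept 1 in set

Answer: ACCEPT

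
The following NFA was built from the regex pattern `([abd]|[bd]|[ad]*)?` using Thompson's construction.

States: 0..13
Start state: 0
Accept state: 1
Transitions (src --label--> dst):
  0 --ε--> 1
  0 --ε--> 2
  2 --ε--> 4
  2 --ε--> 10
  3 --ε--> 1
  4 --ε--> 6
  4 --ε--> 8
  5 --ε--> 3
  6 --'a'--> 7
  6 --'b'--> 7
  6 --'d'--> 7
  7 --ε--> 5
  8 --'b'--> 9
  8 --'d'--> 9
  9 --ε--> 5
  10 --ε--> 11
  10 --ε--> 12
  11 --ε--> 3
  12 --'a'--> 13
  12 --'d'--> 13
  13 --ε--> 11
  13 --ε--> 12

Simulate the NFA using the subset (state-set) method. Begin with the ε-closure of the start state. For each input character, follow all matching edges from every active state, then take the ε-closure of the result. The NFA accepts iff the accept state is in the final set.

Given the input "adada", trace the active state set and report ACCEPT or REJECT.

Answer: ACCEPT

Derivation:
start: ε-closure({0}) = {0,1,2,3,4,6,8,10,11,12}
'a' @ 1: {1,3,5,7,11,12,13}  (accept∈set)
'd' @ 2: {1,3,11,12,13}  (accept∈set)
'a' @ 3: {1,3,11,12,13}  (accept∈set)
'd' @ 4: {1,3,11,12,13}  (accept∈set)
'a' @ 5: {1,3,11,12,13}  (accept∈set)
end set {1,3,11,12,13} — state 1 in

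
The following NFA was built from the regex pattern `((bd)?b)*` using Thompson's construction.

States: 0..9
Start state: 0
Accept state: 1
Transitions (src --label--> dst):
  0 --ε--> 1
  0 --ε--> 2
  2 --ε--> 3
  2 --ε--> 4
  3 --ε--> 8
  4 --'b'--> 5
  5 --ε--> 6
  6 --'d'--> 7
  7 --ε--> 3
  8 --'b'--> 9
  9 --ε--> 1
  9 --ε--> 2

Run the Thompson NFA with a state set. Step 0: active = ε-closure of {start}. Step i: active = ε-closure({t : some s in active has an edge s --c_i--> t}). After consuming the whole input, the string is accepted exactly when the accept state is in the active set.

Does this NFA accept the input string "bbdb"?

start: ε-closure({0}) = {0,1,2,3,4,8}
'b' @ 1: {1,2,3,4,5,6,8,9}  [accepting]
'b' @ 2: {1,2,3,4,5,6,8,9}  [accepting]
'd' @ 3: {3,7,8}
'b' @ 4: {1,2,3,4,8,9}  [accepting]
end set {1,2,3,4,8,9} — state 1 in

Answer: ACCEPT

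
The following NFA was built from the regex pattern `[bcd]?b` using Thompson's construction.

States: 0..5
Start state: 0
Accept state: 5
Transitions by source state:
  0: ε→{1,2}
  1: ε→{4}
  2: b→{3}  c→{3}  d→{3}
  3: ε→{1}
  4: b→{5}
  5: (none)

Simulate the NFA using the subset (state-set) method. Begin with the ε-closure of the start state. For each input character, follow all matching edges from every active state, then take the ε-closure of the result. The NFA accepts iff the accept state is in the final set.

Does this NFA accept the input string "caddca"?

Answer: REJECT

Steps:
start: ε-closure({0}) = {0,1,2,4}
'c' @ 1: {1,3,4}
'a' @ 2: {}  — no active states
rest 'ddca' ignored (set empty)
after full input: {}  (accept=5 not in)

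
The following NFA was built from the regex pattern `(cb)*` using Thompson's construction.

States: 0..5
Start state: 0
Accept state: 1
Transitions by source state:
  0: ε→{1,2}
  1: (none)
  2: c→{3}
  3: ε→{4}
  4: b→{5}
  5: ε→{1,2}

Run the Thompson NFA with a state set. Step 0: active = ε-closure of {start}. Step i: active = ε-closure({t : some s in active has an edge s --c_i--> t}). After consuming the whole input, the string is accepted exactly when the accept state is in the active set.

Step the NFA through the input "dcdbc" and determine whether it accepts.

initial (ε-close {0}): {0,1,2}
'd' @ 1: {}  — no active states
rest 'cdbc' ignored (set empty)
after full input: {}  (accept=1 not in)

Answer: REJECT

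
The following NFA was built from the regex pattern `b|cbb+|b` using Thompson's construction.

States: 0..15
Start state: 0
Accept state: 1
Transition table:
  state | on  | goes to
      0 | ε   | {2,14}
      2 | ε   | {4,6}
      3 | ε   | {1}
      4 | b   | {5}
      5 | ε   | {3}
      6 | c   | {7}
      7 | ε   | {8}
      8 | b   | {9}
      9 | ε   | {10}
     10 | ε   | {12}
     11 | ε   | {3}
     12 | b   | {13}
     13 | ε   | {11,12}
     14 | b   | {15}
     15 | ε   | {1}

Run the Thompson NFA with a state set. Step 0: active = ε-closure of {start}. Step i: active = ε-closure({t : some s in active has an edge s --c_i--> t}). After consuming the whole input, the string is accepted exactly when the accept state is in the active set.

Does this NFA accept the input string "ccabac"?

S₀ = ε-closure({0}) = {0,2,4,6,14}
'c' @ 1: {7,8}
'c' @ 2: {}  — state set empty
rest 'abac' ignored (set empty)
final: {}; accept 1 not in set

Answer: REJECT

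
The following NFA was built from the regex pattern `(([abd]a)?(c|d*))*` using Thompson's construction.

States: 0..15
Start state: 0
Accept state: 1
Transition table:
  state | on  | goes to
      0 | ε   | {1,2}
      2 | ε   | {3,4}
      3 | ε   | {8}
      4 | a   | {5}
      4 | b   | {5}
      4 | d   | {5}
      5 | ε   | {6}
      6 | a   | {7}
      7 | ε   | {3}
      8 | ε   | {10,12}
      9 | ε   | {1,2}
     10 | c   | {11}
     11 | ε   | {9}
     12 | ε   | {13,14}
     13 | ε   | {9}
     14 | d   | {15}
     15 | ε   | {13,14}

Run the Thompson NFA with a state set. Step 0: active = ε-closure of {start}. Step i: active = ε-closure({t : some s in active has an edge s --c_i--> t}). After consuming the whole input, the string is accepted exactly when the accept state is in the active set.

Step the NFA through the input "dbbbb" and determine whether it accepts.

Answer: REJECT

Derivation:
S₀ = ε-closure({0}) = {0,1,2,3,4,8,9,10,12,13,14}
'd' @ 1: {1,2,3,4,5,6,8,9,10,12,13,14,15}  (accept∈set)
'b' @ 2: {5,6}
'b' @ 3: {}  — state set empty
rest 'bb' ignored (set empty)
final: {}; accept 1 not in set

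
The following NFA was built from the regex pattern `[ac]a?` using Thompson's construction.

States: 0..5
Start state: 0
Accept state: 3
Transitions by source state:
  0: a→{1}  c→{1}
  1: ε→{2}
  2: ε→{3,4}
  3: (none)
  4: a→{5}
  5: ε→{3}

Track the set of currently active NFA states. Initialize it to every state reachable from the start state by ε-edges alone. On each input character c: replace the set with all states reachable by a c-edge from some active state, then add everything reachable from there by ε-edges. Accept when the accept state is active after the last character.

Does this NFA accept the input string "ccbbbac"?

Answer: REJECT

Trace:
initial (ε-close {0}): {0}
'c' @ 1: {1,2,3,4}  [accepting]
'c' @ 2: {}  — no active states
rest 'bbbac' ignored (set empty)
final: {}; accept 3 not in set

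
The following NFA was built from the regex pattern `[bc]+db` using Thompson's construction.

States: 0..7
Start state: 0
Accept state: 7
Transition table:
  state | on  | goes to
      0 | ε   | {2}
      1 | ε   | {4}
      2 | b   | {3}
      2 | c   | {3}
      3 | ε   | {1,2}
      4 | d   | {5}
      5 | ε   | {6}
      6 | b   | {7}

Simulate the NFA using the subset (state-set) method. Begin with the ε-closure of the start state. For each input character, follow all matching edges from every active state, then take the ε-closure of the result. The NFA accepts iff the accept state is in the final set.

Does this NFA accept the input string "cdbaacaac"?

Answer: REJECT

Trace:
initial (ε-close {0}): {0,2}
'c' @ 1: {1,2,3,4}
'd' @ 2: {5,6}
'b' @ 3: {7}  (accept∈set)
'a' @ 4: {}  — dead — no transitions
rest 'acaac' ignored (set empty)
end set {} — state 7 not in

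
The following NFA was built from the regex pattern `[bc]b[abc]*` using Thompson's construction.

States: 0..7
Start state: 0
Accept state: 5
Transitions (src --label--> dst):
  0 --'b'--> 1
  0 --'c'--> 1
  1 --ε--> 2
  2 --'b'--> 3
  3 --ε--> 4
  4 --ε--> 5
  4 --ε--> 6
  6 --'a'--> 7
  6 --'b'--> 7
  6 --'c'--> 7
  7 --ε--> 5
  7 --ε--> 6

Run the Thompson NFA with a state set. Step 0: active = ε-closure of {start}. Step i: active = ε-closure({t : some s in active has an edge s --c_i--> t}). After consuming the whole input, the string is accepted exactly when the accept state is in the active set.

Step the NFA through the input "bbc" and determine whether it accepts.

Answer: ACCEPT

Trace:
start: ε-closure({0}) = {0}
'b' @ 1: {1,2}
'b' @ 2: {3,4,5,6}  [accepting]
'c' @ 3: {5,6,7}  [accepting]
end set {5,6,7} — state 5 in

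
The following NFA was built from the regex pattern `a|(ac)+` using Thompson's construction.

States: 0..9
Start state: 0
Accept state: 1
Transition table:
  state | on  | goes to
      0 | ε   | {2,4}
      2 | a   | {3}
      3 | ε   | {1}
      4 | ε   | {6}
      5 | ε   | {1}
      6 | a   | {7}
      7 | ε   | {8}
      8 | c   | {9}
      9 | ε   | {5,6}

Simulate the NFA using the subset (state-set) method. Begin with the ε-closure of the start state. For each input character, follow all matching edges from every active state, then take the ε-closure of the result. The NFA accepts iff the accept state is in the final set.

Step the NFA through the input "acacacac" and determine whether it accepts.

S₀ = ε-closure({0}) = {0,2,4,6}
'a' @ 1: {1,3,7,8}  [accepting]
'c' @ 2: {1,5,6,9}  [accepting]
'a' @ 3: {7,8}
'c' @ 4: {1,5,6,9}  [accepting]
'a' @ 5: {7,8}
'c' @ 6: {1,5,6,9}  [accepting]
'a' @ 7: {7,8}
'c' @ 8: {1,5,6,9}  [accepting]
after full input: {1,5,6,9}  (accept=1 in)

Answer: ACCEPT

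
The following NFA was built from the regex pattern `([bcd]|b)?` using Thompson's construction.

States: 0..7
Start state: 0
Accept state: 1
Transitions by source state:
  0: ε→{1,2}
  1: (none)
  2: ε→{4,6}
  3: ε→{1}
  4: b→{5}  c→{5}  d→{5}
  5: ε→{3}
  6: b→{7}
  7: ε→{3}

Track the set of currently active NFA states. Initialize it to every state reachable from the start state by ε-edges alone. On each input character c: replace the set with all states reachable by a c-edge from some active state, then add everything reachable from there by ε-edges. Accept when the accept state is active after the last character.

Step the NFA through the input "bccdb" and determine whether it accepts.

S₀ = ε-closure({0}) = {0,1,2,4,6}
'b' @ 1: {1,3,5,7}  ✓accept
'c' @ 2: {}  — state set empty
rest 'cdb' ignored (set empty)
after full input: {}  (accept=1 not in)

Answer: REJECT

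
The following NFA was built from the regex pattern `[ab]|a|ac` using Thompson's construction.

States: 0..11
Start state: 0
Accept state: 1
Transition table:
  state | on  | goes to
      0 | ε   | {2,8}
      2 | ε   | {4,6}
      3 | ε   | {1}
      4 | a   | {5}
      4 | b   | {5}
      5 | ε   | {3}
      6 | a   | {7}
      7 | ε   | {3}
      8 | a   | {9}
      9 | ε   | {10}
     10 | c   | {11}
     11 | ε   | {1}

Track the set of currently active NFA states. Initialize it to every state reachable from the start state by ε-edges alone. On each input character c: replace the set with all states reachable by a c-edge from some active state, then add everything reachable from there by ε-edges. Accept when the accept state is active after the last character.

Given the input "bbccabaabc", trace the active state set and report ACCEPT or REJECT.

initial (ε-close {0}): {0,2,4,6,8}
'b' @ 1: {1,3,5}  [accepting]
'b' @ 2: {}  — state set empty
rest 'ccabaabc' ignored (set empty)
after full input: {}  (accept=1 not in)

Answer: REJECT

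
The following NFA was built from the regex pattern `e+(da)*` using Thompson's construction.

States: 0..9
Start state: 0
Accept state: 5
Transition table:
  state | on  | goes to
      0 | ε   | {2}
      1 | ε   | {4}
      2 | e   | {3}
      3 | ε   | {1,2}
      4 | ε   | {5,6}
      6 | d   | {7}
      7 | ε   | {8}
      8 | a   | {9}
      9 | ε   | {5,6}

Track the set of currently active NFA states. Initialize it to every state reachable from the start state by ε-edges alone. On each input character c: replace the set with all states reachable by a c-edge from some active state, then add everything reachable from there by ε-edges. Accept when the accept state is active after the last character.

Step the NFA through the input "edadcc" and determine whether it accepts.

Answer: REJECT

Derivation:
start: ε-closure({0}) = {0,2}
'e' @ 1: {1,2,3,4,5,6}  ✓accept
'd' @ 2: {7,8}
'a' @ 3: {5,6,9}  ✓accept
'd' @ 4: {7,8}
'c' @ 5: {}  — no active states
rest 'c' ignored (set empty)
after full input: {}  (accept=5 not in)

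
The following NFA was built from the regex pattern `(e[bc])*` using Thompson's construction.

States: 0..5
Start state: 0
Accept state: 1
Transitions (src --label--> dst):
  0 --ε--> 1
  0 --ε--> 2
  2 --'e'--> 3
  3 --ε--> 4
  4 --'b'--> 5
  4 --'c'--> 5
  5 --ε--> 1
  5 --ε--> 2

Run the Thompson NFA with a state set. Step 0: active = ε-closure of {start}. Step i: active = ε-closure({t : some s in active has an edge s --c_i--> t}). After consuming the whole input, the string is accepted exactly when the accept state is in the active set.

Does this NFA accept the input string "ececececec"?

initial (ε-close {0}): {0,1,2}
'e' @ 1: {3,4}
'c' @ 2: {1,2,5}  ✓accept
'e' @ 3: {3,4}
'c' @ 4: {1,2,5}  ✓accept
'e' @ 5: {3,4}
'c' @ 6: {1,2,5}  ✓accept
'e' @ 7: {3,4}
'c' @ 8: {1,2,5}  ✓accept
'e' @ 9: {3,4}
'c' @ 10: {1,2,5}  ✓accept
final: {1,2,5}; accept 1 in set

Answer: ACCEPT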